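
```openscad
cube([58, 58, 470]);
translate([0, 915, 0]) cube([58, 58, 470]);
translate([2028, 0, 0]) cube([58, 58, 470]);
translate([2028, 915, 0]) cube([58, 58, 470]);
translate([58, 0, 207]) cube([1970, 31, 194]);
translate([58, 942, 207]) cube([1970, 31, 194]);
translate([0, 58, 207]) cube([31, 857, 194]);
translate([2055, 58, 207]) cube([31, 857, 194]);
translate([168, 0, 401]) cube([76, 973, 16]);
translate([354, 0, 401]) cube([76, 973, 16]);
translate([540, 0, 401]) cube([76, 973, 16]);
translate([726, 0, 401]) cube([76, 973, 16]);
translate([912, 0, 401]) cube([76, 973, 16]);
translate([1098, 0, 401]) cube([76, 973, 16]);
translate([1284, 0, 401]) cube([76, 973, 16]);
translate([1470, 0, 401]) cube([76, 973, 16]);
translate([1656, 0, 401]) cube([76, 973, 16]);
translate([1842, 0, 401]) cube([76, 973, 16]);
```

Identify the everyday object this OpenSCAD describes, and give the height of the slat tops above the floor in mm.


A bed frame. The slat-top height is 417 mm.

Four posts, four rails, and a row of slats — a bed frame. Slats sit on the rails at z = 207 + 194 = 401; with slat thickness 16, the top is 417 mm.


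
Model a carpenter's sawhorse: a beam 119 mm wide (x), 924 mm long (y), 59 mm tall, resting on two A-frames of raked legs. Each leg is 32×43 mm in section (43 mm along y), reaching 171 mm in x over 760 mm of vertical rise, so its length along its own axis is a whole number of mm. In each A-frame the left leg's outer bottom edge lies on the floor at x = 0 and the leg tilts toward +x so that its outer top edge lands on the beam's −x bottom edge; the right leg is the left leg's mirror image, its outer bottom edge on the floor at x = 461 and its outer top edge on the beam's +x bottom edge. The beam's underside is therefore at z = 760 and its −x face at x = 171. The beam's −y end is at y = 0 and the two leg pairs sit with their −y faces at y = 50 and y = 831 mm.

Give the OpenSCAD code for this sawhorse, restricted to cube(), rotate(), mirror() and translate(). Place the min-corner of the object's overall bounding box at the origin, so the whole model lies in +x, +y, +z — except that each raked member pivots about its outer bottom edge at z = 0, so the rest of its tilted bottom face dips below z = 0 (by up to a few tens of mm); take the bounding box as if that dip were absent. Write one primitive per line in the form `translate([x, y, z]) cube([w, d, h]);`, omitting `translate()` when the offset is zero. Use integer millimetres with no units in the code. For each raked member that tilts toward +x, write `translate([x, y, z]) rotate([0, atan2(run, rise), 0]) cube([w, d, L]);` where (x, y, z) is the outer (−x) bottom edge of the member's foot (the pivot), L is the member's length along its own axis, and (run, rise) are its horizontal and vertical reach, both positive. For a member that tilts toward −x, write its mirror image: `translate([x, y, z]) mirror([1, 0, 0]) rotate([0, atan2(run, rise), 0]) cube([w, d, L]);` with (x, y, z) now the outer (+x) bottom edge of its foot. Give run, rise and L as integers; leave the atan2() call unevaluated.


translate([171, 0, 760]) cube([119, 924, 59]);
translate([0, 50, 0]) rotate([0, atan2(171, 760), 0]) cube([32, 43, 779]);
translate([461, 50, 0]) mirror([1, 0, 0]) rotate([0, atan2(171, 760), 0]) cube([32, 43, 779]);
translate([0, 831, 0]) rotate([0, atan2(171, 760), 0]) cube([32, 43, 779]);
translate([461, 831, 0]) mirror([1, 0, 0]) rotate([0, atan2(171, 760), 0]) cube([32, 43, 779]);


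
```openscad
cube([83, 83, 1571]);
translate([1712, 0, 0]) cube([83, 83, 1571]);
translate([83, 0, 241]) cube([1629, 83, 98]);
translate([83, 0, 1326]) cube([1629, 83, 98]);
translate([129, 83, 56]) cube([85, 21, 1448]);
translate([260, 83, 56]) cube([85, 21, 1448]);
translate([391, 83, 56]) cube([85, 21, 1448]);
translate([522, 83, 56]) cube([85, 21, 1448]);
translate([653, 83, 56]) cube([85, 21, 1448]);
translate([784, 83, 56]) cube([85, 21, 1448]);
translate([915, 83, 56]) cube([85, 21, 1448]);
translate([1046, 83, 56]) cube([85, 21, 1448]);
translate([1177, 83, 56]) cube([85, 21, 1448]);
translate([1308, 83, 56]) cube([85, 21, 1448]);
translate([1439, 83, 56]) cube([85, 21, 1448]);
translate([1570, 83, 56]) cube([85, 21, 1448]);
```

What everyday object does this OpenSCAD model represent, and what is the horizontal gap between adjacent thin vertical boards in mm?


A fence section. The picket gap is 46 mm.

Two posts, two rails, 12 pickets — a fence section. Span 1629 mm holds 12 pickets of 85 mm with 13 equal gaps: ⌊(1629 − 12·85) / 13⌋ = 46 mm.


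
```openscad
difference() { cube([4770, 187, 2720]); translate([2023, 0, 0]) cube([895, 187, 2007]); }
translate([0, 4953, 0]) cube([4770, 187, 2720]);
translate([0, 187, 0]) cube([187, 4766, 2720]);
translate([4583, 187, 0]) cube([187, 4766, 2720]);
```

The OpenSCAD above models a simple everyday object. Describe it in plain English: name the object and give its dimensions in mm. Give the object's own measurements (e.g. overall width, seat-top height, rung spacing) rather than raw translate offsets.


A single room: four walls, each 2720 mm tall and 187 mm thick, enclosing an outside footprint 4770×5140 mm (x × y), no floor or roof. The front and back walls (−y and +y sides) run the full x-width; the side walls fit between their inner faces. A door opening 895 mm wide and 2007 mm tall is cut through the front wall from the floor up, its −x edge 2023 mm from the wall's −x end.


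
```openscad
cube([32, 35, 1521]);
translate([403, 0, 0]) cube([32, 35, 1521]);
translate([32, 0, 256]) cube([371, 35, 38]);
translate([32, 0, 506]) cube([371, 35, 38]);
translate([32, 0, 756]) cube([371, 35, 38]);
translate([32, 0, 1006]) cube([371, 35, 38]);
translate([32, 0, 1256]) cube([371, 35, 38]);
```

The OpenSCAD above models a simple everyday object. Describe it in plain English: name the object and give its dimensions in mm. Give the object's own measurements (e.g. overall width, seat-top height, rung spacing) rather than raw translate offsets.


A straight ladder. Two 32×35 mm vertical rails, 1521 mm tall, stand 435 mm apart (outside-to-outside) with their front faces coplanar on the −y side. 5 rungs, each 35 mm deep and 38 mm tall, span between the inner faces of the rails, front faces flush with the rails. The lowest rung's underside is at z = 256 mm and rungs are spaced 250 mm apart (underside to underside).


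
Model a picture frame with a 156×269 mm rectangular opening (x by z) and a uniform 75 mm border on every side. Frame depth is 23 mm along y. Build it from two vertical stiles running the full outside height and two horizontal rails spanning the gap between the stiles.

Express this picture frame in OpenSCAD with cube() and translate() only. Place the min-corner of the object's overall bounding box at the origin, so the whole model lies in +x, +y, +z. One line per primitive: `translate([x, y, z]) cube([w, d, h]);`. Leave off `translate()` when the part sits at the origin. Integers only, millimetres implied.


cube([75, 23, 419]);
translate([231, 0, 0]) cube([75, 23, 419]);
translate([75, 0, 0]) cube([156, 23, 75]);
translate([75, 0, 344]) cube([156, 23, 75]);


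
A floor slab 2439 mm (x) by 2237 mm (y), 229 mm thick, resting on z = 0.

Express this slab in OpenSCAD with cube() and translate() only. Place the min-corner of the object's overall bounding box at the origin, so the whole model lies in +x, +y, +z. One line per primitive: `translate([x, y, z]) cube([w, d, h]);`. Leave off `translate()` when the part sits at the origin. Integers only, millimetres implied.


cube([2439, 2237, 229]);


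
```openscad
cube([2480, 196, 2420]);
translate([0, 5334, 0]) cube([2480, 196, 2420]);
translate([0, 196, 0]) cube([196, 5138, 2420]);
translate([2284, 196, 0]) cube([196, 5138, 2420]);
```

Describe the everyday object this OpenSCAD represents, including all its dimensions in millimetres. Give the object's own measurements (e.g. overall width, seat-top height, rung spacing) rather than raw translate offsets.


The wall frame of a small rectangular building: four walls, each 2420 mm tall and 196 mm thick, enclosing a footprint 2480 mm (x) by 5530 mm (y) outside-to-outside, with no floor or roof. The front and back walls (the −y and +y sides) span the full width; the two side walls fit between them.


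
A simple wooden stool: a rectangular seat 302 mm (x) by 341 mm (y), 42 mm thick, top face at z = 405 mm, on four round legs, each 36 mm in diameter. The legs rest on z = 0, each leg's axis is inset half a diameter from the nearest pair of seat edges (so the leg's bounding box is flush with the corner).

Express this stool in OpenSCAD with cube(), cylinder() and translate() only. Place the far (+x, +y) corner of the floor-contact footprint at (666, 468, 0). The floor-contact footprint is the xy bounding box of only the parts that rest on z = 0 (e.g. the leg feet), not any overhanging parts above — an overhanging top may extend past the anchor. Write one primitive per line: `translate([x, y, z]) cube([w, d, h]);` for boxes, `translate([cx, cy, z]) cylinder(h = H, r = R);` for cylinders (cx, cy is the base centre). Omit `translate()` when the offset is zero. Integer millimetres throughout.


// leg_h = 405 - 42 = 363
translate([364, 127, 363]) cube([302, 341, 42]);
translate([382, 145, 0]) cylinder(h = 363, r = 18);
translate([648, 145, 0]) cylinder(h = 363, r = 18);
translate([382, 450, 0]) cylinder(h = 363, r = 18);
translate([648, 450, 0]) cylinder(h = 363, r = 18);


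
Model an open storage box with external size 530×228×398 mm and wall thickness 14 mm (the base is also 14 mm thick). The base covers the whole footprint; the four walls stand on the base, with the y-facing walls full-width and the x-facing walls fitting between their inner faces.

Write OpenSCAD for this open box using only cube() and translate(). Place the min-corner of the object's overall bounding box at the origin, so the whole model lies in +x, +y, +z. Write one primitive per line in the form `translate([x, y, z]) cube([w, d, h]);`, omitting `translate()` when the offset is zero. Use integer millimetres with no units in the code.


cube([530, 228, 14]);
translate([0, 0, 14]) cube([530, 14, 384]);
translate([0, 214, 14]) cube([530, 14, 384]);
translate([0, 14, 14]) cube([14, 200, 384]);
translate([516, 14, 14]) cube([14, 200, 384]);


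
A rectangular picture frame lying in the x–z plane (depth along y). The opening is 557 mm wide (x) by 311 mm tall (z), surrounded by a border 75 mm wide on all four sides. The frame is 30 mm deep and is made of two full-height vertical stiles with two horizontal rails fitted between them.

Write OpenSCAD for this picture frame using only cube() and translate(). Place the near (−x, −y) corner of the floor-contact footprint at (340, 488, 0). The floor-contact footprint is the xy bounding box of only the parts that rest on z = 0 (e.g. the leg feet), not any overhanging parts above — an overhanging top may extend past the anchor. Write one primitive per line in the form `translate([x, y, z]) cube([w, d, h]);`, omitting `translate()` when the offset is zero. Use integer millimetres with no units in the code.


translate([340, 488, 0]) cube([75, 30, 461]);
translate([972, 488, 0]) cube([75, 30, 461]);
translate([415, 488, 0]) cube([557, 30, 75]);
translate([415, 488, 386]) cube([557, 30, 75]);


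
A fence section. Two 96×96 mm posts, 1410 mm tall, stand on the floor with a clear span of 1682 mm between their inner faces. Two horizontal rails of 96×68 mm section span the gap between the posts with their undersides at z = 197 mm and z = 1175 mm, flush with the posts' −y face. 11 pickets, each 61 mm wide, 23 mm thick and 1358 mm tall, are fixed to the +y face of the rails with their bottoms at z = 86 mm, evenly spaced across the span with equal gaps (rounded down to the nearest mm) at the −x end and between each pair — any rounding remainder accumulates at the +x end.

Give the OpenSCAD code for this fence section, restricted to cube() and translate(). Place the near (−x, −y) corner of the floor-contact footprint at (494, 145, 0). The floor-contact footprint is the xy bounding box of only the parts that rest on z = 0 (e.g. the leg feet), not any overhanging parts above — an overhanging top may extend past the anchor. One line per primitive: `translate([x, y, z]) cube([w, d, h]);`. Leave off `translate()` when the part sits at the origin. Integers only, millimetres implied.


translate([494, 145, 0]) cube([96, 96, 1410]);
translate([2272, 145, 0]) cube([96, 96, 1410]);
translate([590, 145, 197]) cube([1682, 96, 68]);
translate([590, 145, 1175]) cube([1682, 96, 68]);
translate([674, 241, 86]) cube([61, 23, 1358]);
translate([819, 241, 86]) cube([61, 23, 1358]);
translate([964, 241, 86]) cube([61, 23, 1358]);
translate([1109, 241, 86]) cube([61, 23, 1358]);
translate([1254, 241, 86]) cube([61, 23, 1358]);
translate([1399, 241, 86]) cube([61, 23, 1358]);
translate([1544, 241, 86]) cube([61, 23, 1358]);
translate([1689, 241, 86]) cube([61, 23, 1358]);
translate([1834, 241, 86]) cube([61, 23, 1358]);
translate([1979, 241, 86]) cube([61, 23, 1358]);
translate([2124, 241, 86]) cube([61, 23, 1358]);


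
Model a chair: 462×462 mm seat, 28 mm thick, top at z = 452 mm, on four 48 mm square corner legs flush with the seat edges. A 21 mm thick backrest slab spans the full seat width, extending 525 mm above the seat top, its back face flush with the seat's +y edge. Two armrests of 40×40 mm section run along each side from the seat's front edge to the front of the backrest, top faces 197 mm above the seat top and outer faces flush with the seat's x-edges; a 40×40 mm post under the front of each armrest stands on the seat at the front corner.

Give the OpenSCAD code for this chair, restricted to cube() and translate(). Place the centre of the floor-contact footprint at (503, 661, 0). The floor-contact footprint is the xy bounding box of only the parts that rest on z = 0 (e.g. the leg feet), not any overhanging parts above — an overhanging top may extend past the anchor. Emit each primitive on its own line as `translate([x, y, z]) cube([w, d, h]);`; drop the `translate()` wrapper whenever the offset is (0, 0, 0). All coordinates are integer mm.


translate([272, 430, 424]) cube([462, 462, 28]);
translate([272, 430, 0]) cube([48, 48, 424]);
translate([686, 430, 0]) cube([48, 48, 424]);
translate([272, 844, 0]) cube([48, 48, 424]);
translate([686, 844, 0]) cube([48, 48, 424]);
translate([272, 871, 452]) cube([462, 21, 525]);
translate([272, 430, 609]) cube([40, 441, 40]);
translate([694, 430, 609]) cube([40, 441, 40]);
translate([272, 430, 452]) cube([40, 40, 157]);
translate([694, 430, 452]) cube([40, 40, 157]);


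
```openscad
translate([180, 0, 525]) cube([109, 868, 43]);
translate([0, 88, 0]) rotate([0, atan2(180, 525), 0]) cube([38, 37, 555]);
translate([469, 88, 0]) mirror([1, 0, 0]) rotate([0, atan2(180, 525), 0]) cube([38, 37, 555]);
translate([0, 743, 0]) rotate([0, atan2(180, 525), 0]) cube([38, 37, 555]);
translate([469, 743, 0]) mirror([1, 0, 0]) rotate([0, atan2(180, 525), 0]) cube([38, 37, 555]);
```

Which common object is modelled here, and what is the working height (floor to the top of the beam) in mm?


A sawhorse. The overall height is 568 mm.

A beam across two mirrored pairs of raked legs — a sawhorse. The beam's underside is at z = 525 (matching the legs' vertical rise in atan2(180, 525)) and the beam is 43 mm tall, so its top is at 525 + 43 = 568 mm. The raked legs top out at the beam's underside, so that is the highest point.


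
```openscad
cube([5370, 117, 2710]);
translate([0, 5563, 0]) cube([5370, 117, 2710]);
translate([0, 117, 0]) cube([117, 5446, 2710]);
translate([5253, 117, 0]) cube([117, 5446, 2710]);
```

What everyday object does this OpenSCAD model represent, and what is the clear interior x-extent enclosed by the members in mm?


A house (or room) frame. The interior width is 5136 mm.

Four 2710 mm walls enclosing a rectangle with no floor or roof — a room or house frame. Outside width is 5370 mm and wall thickness is 117 mm, so the interior width is 5370 − 2 × 117 = 5136 mm.


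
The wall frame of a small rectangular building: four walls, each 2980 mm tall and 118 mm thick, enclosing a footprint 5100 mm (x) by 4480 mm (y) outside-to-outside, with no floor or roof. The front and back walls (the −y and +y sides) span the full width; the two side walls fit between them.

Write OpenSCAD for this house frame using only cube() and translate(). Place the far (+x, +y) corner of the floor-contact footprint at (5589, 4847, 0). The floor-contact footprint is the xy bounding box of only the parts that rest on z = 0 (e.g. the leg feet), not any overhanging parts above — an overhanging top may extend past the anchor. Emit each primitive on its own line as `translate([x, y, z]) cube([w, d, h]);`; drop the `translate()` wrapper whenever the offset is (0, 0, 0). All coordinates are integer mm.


translate([489, 367, 0]) cube([5100, 118, 2980]);
translate([489, 4729, 0]) cube([5100, 118, 2980]);
translate([489, 485, 0]) cube([118, 4244, 2980]);
translate([5471, 485, 0]) cube([118, 4244, 2980]);


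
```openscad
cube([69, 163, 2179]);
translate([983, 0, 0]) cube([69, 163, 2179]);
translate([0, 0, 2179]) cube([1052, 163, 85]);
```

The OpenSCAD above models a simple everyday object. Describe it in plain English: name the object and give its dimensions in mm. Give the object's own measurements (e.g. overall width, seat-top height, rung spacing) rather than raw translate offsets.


A door frame. The clear opening is 914 mm wide and 2179 mm high. Two 69 mm wide jambs, 163 mm deep, stand either side of the opening from the floor to the top of the opening. A 85 mm thick head sits across the top of both jambs, spanning the full outside width of the frame.


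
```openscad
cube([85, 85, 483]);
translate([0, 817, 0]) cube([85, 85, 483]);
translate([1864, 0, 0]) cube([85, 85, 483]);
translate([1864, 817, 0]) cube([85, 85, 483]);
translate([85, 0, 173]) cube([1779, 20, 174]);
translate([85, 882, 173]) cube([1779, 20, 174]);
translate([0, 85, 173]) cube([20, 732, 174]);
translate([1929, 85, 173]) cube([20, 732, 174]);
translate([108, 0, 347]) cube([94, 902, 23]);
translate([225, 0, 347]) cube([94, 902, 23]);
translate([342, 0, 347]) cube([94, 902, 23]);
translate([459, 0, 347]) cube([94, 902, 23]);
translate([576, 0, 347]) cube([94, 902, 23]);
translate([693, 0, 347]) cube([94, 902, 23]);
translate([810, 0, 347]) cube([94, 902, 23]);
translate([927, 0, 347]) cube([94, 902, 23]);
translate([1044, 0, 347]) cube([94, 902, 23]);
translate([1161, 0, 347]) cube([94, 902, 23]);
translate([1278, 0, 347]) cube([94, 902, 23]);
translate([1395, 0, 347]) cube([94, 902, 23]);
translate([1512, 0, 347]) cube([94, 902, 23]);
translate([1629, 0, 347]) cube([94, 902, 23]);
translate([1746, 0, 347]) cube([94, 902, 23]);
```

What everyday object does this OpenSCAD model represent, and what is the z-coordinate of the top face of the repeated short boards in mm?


A bed frame. The slat-top height is 370 mm.

Four posts, four rails, and a row of slats — a bed frame. Slats sit on the rails at z = 173 + 174 = 347; with slat thickness 23, the top is 370 mm.


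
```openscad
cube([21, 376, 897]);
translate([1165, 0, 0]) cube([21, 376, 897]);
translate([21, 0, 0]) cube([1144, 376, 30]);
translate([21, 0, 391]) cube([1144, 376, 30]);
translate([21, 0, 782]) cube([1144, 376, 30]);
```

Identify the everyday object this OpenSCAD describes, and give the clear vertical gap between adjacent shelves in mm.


A bookshelf. The clear shelf gap is 361 mm.

Two tall side panels with 3 horizontal boards between them — a bookshelf. The first two shelf undersides are at z = 0 and z = 391; with shelf thickness 30, the clear gap is 391 − 0 − 30 = 361 mm.


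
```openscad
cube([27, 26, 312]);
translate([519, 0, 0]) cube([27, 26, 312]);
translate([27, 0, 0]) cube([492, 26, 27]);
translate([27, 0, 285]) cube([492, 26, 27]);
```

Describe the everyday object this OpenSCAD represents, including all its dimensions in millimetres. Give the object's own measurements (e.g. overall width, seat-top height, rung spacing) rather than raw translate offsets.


A rectangular picture frame lying in the x–z plane (depth along y). The opening is 492 mm wide (x) by 258 mm tall (z), surrounded by a border 27 mm wide on all four sides. The frame is 26 mm deep and is made of two full-height vertical stiles with two horizontal rails fitted between them.


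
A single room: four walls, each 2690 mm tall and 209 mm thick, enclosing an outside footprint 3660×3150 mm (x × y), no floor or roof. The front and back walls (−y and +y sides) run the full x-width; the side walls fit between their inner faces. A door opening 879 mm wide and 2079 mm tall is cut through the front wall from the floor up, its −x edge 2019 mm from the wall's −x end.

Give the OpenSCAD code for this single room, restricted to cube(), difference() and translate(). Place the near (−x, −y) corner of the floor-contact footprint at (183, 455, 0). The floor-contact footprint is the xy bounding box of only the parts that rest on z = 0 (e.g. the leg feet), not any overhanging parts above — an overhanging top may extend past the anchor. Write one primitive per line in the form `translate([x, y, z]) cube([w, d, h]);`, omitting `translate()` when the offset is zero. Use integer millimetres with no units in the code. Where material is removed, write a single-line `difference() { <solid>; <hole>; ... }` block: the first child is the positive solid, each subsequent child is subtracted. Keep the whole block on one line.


difference() { translate([183, 455, 0]) cube([3660, 209, 2690]); translate([2202, 455, 0]) cube([879, 209, 2079]); }
translate([183, 3396, 0]) cube([3660, 209, 2690]);
translate([183, 664, 0]) cube([209, 2732, 2690]);
translate([3634, 664, 0]) cube([209, 2732, 2690]);


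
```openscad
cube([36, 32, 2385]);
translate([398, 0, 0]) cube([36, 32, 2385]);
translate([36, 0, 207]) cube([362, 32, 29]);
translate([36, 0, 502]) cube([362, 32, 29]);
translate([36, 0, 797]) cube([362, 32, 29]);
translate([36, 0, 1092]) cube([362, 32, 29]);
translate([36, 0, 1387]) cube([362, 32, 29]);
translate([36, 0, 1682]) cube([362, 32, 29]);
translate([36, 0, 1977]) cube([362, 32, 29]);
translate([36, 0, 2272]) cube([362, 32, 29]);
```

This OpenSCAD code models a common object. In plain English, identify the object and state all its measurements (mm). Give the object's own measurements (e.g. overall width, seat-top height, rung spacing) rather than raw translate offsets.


A straight ladder. Two 36×32 mm vertical rails, 2385 mm tall, stand 434 mm apart (outside-to-outside) with their front faces coplanar on the −y side. 8 rungs, each 32 mm deep and 29 mm tall, span between the inner faces of the rails, front faces flush with the rails. The lowest rung's underside is at z = 207 mm and rungs are spaced 295 mm apart (underside to underside).


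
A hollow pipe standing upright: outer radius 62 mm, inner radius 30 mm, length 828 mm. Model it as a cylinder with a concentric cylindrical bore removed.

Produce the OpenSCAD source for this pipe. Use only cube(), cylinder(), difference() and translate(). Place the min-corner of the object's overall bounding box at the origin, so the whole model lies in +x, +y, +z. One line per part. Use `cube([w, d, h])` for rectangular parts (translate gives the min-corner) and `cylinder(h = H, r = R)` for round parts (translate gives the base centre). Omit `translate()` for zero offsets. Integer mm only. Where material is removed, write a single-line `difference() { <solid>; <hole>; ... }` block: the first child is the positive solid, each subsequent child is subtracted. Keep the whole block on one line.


difference() { translate([62, 62, 0]) cylinder(h = 828, r = 62); translate([62, 62, 0]) cylinder(h = 828, r = 30); }


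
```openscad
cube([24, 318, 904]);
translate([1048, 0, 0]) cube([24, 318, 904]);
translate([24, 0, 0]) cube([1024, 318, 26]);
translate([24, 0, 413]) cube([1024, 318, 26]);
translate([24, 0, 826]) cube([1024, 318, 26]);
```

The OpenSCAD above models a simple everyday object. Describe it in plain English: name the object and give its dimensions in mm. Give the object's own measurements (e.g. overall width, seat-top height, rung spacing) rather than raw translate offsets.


An open bookshelf. Two side panels, each 24 mm thick, 318 mm deep and 904 mm tall, stand 1072 mm apart (outside-to-outside). Between them sit 3 shelves, each 26 mm thick and 318 mm deep, spanning the full gap between the sides. The bottom shelf rests on the floor (its underside at z = 0) and the clear gap between one shelf's top and the next shelf's underside is 387 mm.


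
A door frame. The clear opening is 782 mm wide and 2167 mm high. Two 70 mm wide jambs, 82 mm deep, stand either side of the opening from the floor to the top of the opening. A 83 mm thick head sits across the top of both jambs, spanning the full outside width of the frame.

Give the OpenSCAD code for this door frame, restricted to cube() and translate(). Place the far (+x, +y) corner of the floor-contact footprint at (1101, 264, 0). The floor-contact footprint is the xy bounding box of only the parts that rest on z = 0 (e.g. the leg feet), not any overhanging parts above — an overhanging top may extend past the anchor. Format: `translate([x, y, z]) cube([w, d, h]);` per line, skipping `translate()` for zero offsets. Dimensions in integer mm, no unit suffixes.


translate([179, 182, 0]) cube([70, 82, 2167]);
translate([1031, 182, 0]) cube([70, 82, 2167]);
translate([179, 182, 2167]) cube([922, 82, 83]);


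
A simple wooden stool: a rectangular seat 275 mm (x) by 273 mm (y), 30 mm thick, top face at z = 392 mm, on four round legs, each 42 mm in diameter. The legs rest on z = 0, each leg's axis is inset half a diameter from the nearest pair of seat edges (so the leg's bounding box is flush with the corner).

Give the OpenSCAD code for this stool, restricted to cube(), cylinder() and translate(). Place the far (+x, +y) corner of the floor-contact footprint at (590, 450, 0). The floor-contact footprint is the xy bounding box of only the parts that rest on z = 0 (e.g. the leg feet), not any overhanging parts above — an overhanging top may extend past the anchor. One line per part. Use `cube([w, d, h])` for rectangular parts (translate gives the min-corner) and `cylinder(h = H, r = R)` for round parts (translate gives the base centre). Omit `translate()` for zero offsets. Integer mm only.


// leg_h = 392 - 30 = 362
translate([315, 177, 362]) cube([275, 273, 30]);
translate([336, 198, 0]) cylinder(h = 362, r = 21);
translate([569, 198, 0]) cylinder(h = 362, r = 21);
translate([336, 429, 0]) cylinder(h = 362, r = 21);
translate([569, 429, 0]) cylinder(h = 362, r = 21);


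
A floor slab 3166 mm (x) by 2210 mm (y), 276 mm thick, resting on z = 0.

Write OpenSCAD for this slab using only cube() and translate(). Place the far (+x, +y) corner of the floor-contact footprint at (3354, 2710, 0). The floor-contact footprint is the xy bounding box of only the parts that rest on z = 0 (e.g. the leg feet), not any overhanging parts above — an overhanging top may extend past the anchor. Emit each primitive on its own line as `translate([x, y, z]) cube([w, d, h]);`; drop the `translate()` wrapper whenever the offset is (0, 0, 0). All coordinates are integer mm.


translate([188, 500, 0]) cube([3166, 2210, 276]);


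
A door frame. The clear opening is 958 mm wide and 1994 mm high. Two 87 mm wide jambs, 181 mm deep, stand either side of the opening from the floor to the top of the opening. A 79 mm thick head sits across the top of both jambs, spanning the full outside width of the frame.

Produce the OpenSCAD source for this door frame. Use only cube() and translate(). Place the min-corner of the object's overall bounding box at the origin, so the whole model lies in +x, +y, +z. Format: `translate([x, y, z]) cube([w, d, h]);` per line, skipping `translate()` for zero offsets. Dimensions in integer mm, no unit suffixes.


cube([87, 181, 1994]);
translate([1045, 0, 0]) cube([87, 181, 1994]);
translate([0, 0, 1994]) cube([1132, 181, 79]);


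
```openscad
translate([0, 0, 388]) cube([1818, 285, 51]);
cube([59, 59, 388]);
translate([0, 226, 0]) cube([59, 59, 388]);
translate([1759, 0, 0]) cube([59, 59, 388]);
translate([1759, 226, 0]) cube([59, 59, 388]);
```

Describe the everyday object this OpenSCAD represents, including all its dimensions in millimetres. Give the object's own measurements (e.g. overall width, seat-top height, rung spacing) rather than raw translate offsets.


A long wooden bench with a 1818 mm (x) × 285 mm (y) seat, 51 mm thick, its top surface 439 mm above the floor. Four 59 mm square legs at the seat corners, flush with the edges, run from z = 0 to the seat underside.


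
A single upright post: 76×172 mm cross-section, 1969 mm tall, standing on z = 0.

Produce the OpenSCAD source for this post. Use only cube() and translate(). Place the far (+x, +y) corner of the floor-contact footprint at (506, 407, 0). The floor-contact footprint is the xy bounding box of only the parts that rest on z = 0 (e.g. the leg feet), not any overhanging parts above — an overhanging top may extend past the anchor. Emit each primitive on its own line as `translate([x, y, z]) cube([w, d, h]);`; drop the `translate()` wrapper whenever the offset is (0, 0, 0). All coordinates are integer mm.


translate([430, 235, 0]) cube([76, 172, 1969]);


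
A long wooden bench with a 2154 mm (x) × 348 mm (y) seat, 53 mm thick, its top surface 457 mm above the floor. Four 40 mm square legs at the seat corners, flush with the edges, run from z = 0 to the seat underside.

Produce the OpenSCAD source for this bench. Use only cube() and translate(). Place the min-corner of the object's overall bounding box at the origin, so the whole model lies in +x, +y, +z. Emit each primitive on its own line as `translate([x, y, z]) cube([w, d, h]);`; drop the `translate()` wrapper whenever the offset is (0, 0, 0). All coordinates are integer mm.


translate([0, 0, 404]) cube([2154, 348, 53]);
cube([40, 40, 404]);
translate([0, 308, 0]) cube([40, 40, 404]);
translate([2114, 0, 0]) cube([40, 40, 404]);
translate([2114, 308, 0]) cube([40, 40, 404]);


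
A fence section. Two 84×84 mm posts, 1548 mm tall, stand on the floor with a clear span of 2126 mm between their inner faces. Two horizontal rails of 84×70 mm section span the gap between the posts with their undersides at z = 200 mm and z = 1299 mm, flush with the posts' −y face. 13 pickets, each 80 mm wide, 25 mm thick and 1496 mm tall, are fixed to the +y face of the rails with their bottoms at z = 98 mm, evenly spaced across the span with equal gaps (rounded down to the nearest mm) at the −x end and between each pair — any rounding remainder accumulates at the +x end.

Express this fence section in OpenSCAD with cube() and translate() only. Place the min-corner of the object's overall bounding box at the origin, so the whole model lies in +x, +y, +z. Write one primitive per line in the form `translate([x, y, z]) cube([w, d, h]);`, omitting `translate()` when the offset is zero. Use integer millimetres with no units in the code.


cube([84, 84, 1548]);
translate([2210, 0, 0]) cube([84, 84, 1548]);
translate([84, 0, 200]) cube([2126, 84, 70]);
translate([84, 0, 1299]) cube([2126, 84, 70]);
translate([161, 84, 98]) cube([80, 25, 1496]);
translate([318, 84, 98]) cube([80, 25, 1496]);
translate([475, 84, 98]) cube([80, 25, 1496]);
translate([632, 84, 98]) cube([80, 25, 1496]);
translate([789, 84, 98]) cube([80, 25, 1496]);
translate([946, 84, 98]) cube([80, 25, 1496]);
translate([1103, 84, 98]) cube([80, 25, 1496]);
translate([1260, 84, 98]) cube([80, 25, 1496]);
translate([1417, 84, 98]) cube([80, 25, 1496]);
translate([1574, 84, 98]) cube([80, 25, 1496]);
translate([1731, 84, 98]) cube([80, 25, 1496]);
translate([1888, 84, 98]) cube([80, 25, 1496]);
translate([2045, 84, 98]) cube([80, 25, 1496]);


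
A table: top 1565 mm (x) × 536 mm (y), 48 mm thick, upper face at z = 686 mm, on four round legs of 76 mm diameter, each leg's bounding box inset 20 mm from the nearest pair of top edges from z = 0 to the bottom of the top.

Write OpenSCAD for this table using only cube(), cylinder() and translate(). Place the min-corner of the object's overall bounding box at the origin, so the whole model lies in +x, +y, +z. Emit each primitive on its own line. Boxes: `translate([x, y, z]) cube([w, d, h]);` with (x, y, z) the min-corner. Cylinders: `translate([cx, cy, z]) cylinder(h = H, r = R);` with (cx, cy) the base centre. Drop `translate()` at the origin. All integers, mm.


translate([0, 0, 638]) cube([1565, 536, 48]);
translate([58, 58, 0]) cylinder(h = 638, r = 38);
translate([1507, 58, 0]) cylinder(h = 638, r = 38);
translate([58, 478, 0]) cylinder(h = 638, r = 38);
translate([1507, 478, 0]) cylinder(h = 638, r = 38);


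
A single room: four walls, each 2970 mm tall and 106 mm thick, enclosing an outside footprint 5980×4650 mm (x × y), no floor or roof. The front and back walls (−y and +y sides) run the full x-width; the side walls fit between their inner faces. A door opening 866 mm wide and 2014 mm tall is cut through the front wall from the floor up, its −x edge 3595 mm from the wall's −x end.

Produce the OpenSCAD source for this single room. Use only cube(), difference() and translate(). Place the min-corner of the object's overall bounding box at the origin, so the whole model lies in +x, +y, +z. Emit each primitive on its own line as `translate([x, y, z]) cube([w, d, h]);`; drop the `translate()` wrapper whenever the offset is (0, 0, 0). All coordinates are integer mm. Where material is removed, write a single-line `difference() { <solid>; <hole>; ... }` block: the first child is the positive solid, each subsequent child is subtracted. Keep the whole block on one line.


difference() { cube([5980, 106, 2970]); translate([3595, 0, 0]) cube([866, 106, 2014]); }
translate([0, 4544, 0]) cube([5980, 106, 2970]);
translate([0, 106, 0]) cube([106, 4438, 2970]);
translate([5874, 106, 0]) cube([106, 4438, 2970]);


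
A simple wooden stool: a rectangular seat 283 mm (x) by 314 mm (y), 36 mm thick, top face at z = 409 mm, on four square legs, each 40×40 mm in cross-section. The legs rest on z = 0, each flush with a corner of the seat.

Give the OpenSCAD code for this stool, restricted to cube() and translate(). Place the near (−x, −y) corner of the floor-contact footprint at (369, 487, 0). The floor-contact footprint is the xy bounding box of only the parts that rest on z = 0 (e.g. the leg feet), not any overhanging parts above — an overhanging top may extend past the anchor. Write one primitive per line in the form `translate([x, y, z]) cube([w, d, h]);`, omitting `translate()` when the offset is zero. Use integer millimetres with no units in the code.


translate([369, 487, 373]) cube([283, 314, 36]);
translate([369, 487, 0]) cube([40, 40, 373]);
translate([612, 487, 0]) cube([40, 40, 373]);
translate([369, 761, 0]) cube([40, 40, 373]);
translate([612, 761, 0]) cube([40, 40, 373]);


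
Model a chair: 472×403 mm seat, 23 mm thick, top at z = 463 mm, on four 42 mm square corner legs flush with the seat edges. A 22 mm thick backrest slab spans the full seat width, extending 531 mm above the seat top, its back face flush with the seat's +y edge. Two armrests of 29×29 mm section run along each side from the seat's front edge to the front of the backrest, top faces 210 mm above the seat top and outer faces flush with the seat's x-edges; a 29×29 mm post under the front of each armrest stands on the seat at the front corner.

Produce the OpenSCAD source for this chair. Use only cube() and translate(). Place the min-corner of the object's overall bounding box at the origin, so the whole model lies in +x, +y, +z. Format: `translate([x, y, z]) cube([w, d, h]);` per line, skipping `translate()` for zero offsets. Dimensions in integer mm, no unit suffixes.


translate([0, 0, 440]) cube([472, 403, 23]);
cube([42, 42, 440]);
translate([430, 0, 0]) cube([42, 42, 440]);
translate([0, 361, 0]) cube([42, 42, 440]);
translate([430, 361, 0]) cube([42, 42, 440]);
translate([0, 381, 463]) cube([472, 22, 531]);
translate([0, 0, 644]) cube([29, 381, 29]);
translate([443, 0, 644]) cube([29, 381, 29]);
translate([0, 0, 463]) cube([29, 29, 181]);
translate([443, 0, 463]) cube([29, 29, 181]);


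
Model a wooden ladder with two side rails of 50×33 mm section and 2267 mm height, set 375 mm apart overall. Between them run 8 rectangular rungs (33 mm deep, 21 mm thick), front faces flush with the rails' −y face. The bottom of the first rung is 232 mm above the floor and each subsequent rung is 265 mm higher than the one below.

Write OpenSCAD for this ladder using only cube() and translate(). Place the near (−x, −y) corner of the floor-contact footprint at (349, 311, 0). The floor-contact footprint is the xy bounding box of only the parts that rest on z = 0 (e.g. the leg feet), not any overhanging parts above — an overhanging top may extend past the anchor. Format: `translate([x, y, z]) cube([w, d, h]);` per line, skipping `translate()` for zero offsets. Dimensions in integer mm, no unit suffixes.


translate([349, 311, 0]) cube([50, 33, 2267]);
translate([674, 311, 0]) cube([50, 33, 2267]);
translate([399, 311, 232]) cube([275, 33, 21]);
translate([399, 311, 497]) cube([275, 33, 21]);
translate([399, 311, 762]) cube([275, 33, 21]);
translate([399, 311, 1027]) cube([275, 33, 21]);
translate([399, 311, 1292]) cube([275, 33, 21]);
translate([399, 311, 1557]) cube([275, 33, 21]);
translate([399, 311, 1822]) cube([275, 33, 21]);
translate([399, 311, 2087]) cube([275, 33, 21]);


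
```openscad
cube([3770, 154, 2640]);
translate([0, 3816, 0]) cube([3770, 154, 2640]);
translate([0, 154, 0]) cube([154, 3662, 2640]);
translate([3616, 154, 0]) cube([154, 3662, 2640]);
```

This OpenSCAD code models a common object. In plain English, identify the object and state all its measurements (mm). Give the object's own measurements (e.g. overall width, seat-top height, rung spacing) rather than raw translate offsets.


The wall frame of a small rectangular building: four walls, each 2640 mm tall and 154 mm thick, enclosing a footprint 3770 mm (x) by 3970 mm (y) outside-to-outside, with no floor or roof. The front and back walls (the −y and +y sides) span the full width; the two side walls fit between them.


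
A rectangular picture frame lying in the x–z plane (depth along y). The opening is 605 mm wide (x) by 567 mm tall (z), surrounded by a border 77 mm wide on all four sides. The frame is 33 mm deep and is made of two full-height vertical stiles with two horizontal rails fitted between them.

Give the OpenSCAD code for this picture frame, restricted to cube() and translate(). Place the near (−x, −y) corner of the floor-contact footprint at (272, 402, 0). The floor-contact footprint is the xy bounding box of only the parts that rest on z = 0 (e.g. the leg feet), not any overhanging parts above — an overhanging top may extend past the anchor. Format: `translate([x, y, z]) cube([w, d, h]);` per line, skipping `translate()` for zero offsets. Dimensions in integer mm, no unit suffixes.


translate([272, 402, 0]) cube([77, 33, 721]);
translate([954, 402, 0]) cube([77, 33, 721]);
translate([349, 402, 0]) cube([605, 33, 77]);
translate([349, 402, 644]) cube([605, 33, 77]);


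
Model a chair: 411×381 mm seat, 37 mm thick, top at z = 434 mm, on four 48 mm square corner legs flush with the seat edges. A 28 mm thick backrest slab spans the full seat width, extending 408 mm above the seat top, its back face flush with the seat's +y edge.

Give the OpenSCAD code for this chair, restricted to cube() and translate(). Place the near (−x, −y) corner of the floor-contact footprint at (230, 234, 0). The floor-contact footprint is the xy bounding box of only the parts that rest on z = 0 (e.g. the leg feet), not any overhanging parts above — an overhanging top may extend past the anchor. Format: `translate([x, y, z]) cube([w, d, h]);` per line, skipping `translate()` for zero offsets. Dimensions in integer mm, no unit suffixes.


translate([230, 234, 397]) cube([411, 381, 37]);
translate([230, 234, 0]) cube([48, 48, 397]);
translate([593, 234, 0]) cube([48, 48, 397]);
translate([230, 567, 0]) cube([48, 48, 397]);
translate([593, 567, 0]) cube([48, 48, 397]);
translate([230, 587, 434]) cube([411, 28, 408]);
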